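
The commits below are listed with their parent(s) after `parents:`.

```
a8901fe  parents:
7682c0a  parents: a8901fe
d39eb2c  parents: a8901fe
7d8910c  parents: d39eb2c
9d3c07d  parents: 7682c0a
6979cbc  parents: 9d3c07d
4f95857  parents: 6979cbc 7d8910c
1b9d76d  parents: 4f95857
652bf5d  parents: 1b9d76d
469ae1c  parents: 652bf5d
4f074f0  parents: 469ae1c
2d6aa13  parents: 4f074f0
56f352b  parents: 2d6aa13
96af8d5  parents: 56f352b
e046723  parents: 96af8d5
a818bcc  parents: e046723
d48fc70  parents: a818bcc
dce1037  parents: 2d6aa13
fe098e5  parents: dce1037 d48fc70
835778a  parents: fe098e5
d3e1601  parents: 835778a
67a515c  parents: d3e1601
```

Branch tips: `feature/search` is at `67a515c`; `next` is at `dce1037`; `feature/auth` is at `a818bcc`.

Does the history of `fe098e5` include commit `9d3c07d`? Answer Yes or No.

Ancestors of fe098e5 (commits reachable by following parents): {1b9d76d, 2d6aa13, 469ae1c, 4f074f0, 4f95857, 56f352b, 652bf5d, 6979cbc, 7682c0a, 7d8910c, 96af8d5, 9d3c07d, a818bcc, a8901fe, d39eb2c, d48fc70, dce1037, e046723, fe098e5}.
9d3c07d is in that set, so it is an ancestor of fe098e5.

Yes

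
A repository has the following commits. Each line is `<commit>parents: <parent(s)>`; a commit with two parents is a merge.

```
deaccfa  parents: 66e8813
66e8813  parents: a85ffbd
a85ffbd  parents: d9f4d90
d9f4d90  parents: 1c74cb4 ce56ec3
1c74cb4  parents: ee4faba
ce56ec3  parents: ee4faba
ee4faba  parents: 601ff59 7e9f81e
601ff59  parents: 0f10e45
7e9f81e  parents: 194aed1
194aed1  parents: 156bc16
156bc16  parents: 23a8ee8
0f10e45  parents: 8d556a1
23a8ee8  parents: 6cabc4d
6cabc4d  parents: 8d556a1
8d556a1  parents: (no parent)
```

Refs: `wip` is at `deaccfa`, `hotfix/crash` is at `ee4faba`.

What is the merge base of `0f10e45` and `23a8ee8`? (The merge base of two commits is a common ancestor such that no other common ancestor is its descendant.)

Ancestors of 0f10e45: {0f10e45, 8d556a1}.
Ancestors of 23a8ee8: {23a8ee8, 6cabc4d, 8d556a1}.
Common ancestors: {8d556a1}.
The only common ancestor is 8d556a1, so it is the merge base.

8d556a1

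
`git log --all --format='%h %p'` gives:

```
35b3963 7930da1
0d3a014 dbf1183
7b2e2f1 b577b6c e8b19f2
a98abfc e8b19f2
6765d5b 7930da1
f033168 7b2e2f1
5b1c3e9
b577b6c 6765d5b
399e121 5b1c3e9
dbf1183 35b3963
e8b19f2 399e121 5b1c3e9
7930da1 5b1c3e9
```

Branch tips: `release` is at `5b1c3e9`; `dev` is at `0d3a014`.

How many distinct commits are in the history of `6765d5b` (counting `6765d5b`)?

3

Walking parent pointers from 6765d5b: reachable set = {5b1c3e9, 6765d5b, 7930da1}.
That is 3 commits.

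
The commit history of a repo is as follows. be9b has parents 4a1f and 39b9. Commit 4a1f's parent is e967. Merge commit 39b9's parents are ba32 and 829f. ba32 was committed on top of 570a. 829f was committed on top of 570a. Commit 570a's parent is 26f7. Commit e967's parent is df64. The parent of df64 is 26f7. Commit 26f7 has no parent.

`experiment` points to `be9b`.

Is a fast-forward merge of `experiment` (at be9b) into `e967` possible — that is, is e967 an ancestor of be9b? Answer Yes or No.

Yes

A fast-forward from e967 to be9b is possible iff e967 is an ancestor of be9b.
Ancestors of be9b: {26f7, 39b9, 4a1f, 570a, 829f, ba32, be9b, df64, e967}.
e967 is among them, so fast-forward is possible.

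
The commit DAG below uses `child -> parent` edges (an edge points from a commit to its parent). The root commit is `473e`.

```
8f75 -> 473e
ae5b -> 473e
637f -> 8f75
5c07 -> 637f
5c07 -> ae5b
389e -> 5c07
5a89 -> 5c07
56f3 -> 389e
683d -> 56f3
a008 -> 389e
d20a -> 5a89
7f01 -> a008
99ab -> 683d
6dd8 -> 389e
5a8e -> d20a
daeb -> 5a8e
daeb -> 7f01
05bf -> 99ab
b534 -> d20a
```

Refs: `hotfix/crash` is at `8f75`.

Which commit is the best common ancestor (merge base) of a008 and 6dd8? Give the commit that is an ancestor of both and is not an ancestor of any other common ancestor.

389e

Ancestors of a008: {389e, 473e, 5c07, 637f, 8f75, a008, ae5b}.
Ancestors of 6dd8: {389e, 473e, 5c07, 637f, 6dd8, 8f75, ae5b}.
Common ancestors: {389e, 473e, 5c07, 637f, 8f75, ae5b}.
Among these, 389e is not an ancestor of any other common ancestor — it is the merge base.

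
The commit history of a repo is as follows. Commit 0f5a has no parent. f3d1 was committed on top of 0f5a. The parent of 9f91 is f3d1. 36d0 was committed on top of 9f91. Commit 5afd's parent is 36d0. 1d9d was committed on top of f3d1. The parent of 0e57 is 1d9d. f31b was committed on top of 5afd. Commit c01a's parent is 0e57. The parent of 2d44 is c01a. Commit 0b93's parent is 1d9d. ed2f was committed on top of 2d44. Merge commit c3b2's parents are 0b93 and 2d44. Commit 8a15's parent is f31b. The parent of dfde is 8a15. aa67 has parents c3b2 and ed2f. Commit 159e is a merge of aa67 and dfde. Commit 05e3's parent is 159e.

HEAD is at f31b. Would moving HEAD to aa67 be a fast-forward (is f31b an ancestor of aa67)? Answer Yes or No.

A fast-forward from f31b to aa67 is possible iff f31b is an ancestor of aa67.
Ancestors of aa67: {0b93, 0e57, 0f5a, 1d9d, 2d44, aa67, c01a, c3b2, ed2f, f3d1}.
f31b is not among them, so fast-forward is not possible.

No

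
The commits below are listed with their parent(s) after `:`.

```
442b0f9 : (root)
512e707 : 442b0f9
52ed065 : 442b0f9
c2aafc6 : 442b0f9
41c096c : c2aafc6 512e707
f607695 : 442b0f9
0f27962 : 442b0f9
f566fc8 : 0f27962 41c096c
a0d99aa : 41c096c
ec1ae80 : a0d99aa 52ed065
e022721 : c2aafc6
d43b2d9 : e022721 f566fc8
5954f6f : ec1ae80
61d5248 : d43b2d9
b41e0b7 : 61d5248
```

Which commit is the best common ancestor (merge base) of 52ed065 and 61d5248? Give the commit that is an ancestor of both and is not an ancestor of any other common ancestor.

Ancestors of 52ed065: {442b0f9, 52ed065}.
Ancestors of 61d5248: {0f27962, 41c096c, 442b0f9, 512e707, 61d5248, c2aafc6, d43b2d9, e022721, f566fc8}.
Common ancestors: {442b0f9}.
The only common ancestor is 442b0f9, so it is the merge base.

442b0f9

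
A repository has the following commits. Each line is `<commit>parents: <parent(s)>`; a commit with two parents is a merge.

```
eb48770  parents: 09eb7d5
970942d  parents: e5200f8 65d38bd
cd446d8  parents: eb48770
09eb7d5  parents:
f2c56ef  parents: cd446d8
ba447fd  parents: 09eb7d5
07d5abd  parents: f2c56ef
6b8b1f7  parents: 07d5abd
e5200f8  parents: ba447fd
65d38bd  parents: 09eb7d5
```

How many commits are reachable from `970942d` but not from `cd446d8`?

4

Reachable from 970942d: {09eb7d5, 65d38bd, 970942d, ba447fd, e5200f8}.
Reachable from cd446d8: {09eb7d5, cd446d8, eb48770}.
In 970942d's history but not cd446d8's: {65d38bd, 970942d, ba447fd, e5200f8} — 4 commits.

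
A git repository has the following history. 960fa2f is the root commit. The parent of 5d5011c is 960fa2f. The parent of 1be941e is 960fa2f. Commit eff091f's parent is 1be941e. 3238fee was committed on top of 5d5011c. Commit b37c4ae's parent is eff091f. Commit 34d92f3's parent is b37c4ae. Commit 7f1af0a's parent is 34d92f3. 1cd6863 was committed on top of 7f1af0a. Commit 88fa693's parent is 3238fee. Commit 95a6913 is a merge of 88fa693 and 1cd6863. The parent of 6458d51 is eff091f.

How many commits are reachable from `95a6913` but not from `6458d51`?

Reachable from 95a6913: {1be941e, 1cd6863, 3238fee, 34d92f3, 5d5011c, 7f1af0a, 88fa693, 95a6913, 960fa2f, b37c4ae, eff091f}.
Reachable from 6458d51: {1be941e, 6458d51, 960fa2f, eff091f}.
In 95a6913's history but not 6458d51's: {1cd6863, 3238fee, 34d92f3, 5d5011c, 7f1af0a, 88fa693, 95a6913, b37c4ae} — 8 commits.

8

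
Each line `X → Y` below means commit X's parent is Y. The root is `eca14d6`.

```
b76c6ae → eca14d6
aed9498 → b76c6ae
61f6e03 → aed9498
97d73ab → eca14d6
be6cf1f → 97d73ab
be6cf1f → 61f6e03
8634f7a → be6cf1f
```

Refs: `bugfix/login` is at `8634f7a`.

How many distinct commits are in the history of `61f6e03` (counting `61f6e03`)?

Walking parent pointers from 61f6e03: reachable set = {61f6e03, aed9498, b76c6ae, eca14d6}.
That is 4 commits.

4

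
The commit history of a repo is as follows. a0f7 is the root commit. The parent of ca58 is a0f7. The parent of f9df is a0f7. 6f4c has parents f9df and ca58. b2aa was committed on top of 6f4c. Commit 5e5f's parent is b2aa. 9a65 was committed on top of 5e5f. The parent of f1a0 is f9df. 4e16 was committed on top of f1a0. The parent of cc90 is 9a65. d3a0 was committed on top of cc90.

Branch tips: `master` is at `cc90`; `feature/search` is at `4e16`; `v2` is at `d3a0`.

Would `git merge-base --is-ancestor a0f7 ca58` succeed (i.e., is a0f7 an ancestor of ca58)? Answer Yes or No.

Ancestors of ca58 (commits reachable by following parents): {a0f7, ca58}.
a0f7 is in that set, so it is an ancestor of ca58.

Yes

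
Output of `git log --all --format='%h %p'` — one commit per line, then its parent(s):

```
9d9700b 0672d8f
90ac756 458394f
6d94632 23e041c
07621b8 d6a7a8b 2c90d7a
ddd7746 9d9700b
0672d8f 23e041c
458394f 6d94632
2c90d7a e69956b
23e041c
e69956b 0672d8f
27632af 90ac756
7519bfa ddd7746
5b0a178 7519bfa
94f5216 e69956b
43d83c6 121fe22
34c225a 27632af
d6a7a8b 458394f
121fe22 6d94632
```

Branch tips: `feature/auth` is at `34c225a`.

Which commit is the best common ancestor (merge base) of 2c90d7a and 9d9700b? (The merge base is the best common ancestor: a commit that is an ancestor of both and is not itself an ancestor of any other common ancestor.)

0672d8f

Ancestors of 2c90d7a: {0672d8f, 23e041c, 2c90d7a, e69956b}.
Ancestors of 9d9700b: {0672d8f, 23e041c, 9d9700b}.
Common ancestors: {0672d8f, 23e041c}.
Among these, 0672d8f is not an ancestor of any other common ancestor — it is the merge base.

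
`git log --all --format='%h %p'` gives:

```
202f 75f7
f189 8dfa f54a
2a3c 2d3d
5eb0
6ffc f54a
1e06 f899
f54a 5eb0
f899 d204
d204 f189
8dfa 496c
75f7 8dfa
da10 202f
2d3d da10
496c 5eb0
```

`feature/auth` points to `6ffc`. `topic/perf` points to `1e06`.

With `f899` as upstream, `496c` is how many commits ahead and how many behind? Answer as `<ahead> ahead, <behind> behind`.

Reachable from 496c: {496c, 5eb0}.
Reachable from f899: {496c, 5eb0, 8dfa, d204, f189, f54a, f899}.
Only in 496c's history (ahead): {} — 0.
Only in f899's history (behind): {8dfa, d204, f189, f54a, f899} — 5.

0 ahead, 5 behind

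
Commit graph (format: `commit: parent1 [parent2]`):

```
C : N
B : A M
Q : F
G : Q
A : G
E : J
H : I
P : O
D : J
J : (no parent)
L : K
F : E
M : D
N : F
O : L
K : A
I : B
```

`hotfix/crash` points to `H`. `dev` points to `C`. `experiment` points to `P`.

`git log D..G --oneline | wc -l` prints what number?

4

Reachable from G: {E, F, G, J, Q}.
Reachable from D: {D, J}.
In G's history but not D's: {E, F, G, Q} — 4 commits.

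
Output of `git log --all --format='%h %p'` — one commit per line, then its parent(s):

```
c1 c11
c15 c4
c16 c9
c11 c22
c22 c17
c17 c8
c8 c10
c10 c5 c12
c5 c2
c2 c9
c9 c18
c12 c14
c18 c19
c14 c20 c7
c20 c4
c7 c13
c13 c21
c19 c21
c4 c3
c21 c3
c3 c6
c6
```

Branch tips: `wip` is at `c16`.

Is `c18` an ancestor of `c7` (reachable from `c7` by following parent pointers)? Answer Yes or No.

Ancestors of c7: {c13, c21, c3, c6, c7}.
c18 is not in that set, so it is not an ancestor of c7.

No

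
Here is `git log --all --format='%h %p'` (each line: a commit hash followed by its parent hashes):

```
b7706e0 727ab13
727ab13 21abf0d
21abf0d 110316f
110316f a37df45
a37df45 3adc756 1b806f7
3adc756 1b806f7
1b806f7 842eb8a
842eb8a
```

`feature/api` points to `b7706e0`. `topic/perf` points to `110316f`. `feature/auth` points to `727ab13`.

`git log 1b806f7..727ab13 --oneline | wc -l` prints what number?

5

Reachable from 727ab13: {110316f, 1b806f7, 21abf0d, 3adc756, 727ab13, 842eb8a, a37df45}.
Reachable from 1b806f7: {1b806f7, 842eb8a}.
In 727ab13's history but not 1b806f7's: {110316f, 21abf0d, 3adc756, 727ab13, a37df45} — 5 commits.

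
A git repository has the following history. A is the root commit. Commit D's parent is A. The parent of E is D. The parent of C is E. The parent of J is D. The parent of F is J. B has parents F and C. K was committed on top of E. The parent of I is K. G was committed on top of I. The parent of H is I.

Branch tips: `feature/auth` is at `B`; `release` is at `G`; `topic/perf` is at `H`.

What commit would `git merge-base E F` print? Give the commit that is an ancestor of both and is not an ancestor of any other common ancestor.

D

Ancestors of E: {A, D, E}.
Ancestors of F: {A, D, F, J}.
Common ancestors: {A, D}.
Among these, D is not an ancestor of any other common ancestor — it is the merge base.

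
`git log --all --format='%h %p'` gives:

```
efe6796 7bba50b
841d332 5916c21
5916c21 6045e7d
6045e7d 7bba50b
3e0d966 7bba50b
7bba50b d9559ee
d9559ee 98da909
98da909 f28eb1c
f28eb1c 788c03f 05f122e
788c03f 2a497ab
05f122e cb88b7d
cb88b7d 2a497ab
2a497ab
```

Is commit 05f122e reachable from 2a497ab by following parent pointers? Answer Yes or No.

Ancestors of 2a497ab: {2a497ab}.
05f122e is not in that set, so it is not an ancestor of 2a497ab.

No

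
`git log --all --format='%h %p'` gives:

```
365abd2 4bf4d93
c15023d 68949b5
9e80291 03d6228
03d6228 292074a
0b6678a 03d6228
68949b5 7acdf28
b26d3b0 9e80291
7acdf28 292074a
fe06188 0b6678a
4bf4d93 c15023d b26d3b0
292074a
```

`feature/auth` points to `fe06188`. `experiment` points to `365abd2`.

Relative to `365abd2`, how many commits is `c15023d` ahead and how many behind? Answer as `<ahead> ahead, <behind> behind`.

Reachable from c15023d: {292074a, 68949b5, 7acdf28, c15023d}.
Reachable from 365abd2: {03d6228, 292074a, 365abd2, 4bf4d93, 68949b5, 7acdf28, 9e80291, b26d3b0, c15023d}.
Only in c15023d's history (ahead): {} — 0.
Only in 365abd2's history (behind): {03d6228, 365abd2, 4bf4d93, 9e80291, b26d3b0} — 5.

0 ahead, 5 behind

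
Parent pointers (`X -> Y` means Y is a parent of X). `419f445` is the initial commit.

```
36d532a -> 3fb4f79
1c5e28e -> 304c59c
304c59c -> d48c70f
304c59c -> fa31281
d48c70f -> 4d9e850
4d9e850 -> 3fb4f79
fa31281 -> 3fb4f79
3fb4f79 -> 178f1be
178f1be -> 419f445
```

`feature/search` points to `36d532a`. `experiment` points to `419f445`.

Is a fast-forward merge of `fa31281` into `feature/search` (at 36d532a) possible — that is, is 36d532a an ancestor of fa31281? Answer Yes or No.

No

A fast-forward from 36d532a to fa31281 is possible iff 36d532a is an ancestor of fa31281.
Ancestors of fa31281: {178f1be, 3fb4f79, 419f445, fa31281}.
36d532a is not among them, so fast-forward is not possible.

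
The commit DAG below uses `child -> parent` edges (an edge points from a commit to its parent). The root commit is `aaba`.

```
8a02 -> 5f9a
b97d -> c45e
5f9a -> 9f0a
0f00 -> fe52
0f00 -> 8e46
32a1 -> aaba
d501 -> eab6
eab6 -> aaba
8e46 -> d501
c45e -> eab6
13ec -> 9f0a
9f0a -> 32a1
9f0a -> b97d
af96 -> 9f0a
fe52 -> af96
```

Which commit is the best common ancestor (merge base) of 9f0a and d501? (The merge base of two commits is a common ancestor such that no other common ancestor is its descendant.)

Ancestors of 9f0a: {32a1, 9f0a, aaba, b97d, c45e, eab6}.
Ancestors of d501: {aaba, d501, eab6}.
Common ancestors: {aaba, eab6}.
Among these, eab6 is not an ancestor of any other common ancestor — it is the merge base.

eab6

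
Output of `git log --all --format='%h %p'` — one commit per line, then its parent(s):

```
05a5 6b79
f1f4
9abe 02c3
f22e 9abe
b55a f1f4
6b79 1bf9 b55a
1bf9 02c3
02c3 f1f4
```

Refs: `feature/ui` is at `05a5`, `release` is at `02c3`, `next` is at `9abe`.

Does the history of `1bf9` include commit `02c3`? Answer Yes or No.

Ancestors of 1bf9 (commits reachable by following parents): {02c3, 1bf9, f1f4}.
02c3 is in that set, so it is an ancestor of 1bf9.

Yes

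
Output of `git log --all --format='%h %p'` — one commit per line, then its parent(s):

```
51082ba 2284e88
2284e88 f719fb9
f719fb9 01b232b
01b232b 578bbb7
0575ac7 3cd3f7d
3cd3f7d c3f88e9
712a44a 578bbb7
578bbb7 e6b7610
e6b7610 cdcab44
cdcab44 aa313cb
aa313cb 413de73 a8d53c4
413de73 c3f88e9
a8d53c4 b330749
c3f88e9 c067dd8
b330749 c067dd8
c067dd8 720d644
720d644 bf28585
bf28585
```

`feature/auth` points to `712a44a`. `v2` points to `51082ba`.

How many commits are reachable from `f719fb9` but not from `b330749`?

Reachable from f719fb9: {01b232b, 413de73, 578bbb7, 720d644, a8d53c4, aa313cb, b330749, bf28585, c067dd8, c3f88e9, cdcab44, e6b7610, f719fb9}.
Reachable from b330749: {720d644, b330749, bf28585, c067dd8}.
In f719fb9's history but not b330749's: {01b232b, 413de73, 578bbb7, a8d53c4, aa313cb, c3f88e9, cdcab44, e6b7610, f719fb9} — 9 commits.

9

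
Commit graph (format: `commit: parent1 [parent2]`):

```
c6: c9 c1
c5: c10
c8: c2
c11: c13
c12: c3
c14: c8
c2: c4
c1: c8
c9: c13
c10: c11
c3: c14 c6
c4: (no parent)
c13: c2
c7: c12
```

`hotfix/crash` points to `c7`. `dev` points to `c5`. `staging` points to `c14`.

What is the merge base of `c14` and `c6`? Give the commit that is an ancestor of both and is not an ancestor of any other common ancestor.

c8

Ancestors of c14: {c14, c2, c4, c8}.
Ancestors of c6: {c1, c13, c2, c4, c6, c8, c9}.
Common ancestors: {c2, c4, c8}.
Among these, c8 is not an ancestor of any other common ancestor — it is the merge base.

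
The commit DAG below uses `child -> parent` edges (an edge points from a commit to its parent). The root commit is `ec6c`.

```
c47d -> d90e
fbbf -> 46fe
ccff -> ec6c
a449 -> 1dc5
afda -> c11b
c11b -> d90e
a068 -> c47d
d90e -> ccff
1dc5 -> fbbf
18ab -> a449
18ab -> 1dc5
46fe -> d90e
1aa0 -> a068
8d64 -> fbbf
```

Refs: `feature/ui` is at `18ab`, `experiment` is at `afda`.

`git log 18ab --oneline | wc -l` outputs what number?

Walking parent pointers from 18ab: reachable set = {18ab, 1dc5, 46fe, a449, ccff, d90e, ec6c, fbbf}.
That is 8 commits.

8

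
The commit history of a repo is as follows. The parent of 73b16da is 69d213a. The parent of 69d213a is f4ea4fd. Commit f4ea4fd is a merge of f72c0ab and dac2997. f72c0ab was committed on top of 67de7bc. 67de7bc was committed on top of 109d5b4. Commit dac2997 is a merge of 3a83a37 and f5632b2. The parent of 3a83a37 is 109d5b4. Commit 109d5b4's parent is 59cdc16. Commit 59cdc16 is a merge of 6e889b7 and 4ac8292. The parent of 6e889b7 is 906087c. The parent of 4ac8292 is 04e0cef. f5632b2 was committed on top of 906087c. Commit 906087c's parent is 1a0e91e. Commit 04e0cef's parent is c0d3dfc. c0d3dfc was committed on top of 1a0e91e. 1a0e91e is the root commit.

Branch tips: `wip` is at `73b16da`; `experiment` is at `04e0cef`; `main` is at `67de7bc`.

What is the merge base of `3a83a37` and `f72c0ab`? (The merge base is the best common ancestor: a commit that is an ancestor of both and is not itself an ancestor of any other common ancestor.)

Ancestors of 3a83a37: {04e0cef, 109d5b4, 1a0e91e, 3a83a37, 4ac8292, 59cdc16, 6e889b7, 906087c, c0d3dfc}.
Ancestors of f72c0ab: {04e0cef, 109d5b4, 1a0e91e, 4ac8292, 59cdc16, 67de7bc, 6e889b7, 906087c, c0d3dfc, f72c0ab}.
Common ancestors: {04e0cef, 109d5b4, 1a0e91e, 4ac8292, 59cdc16, 6e889b7, 906087c, c0d3dfc}.
Among these, 109d5b4 is not an ancestor of any other common ancestor — it is the merge base.

109d5b4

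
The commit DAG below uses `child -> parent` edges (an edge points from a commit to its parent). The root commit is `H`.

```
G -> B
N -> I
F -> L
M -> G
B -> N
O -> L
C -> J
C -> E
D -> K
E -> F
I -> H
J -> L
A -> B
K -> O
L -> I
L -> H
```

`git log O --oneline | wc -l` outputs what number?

4

Walking parent pointers from O: reachable set = {H, I, L, O}.
That is 4 commits.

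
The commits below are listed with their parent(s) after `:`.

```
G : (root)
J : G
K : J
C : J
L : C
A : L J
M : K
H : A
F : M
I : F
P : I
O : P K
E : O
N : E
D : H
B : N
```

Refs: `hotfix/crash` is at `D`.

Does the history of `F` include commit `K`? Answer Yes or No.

Yes

Ancestors of F (commits reachable by following parents): {F, G, J, K, M}.
K is in that set, so it is an ancestor of F.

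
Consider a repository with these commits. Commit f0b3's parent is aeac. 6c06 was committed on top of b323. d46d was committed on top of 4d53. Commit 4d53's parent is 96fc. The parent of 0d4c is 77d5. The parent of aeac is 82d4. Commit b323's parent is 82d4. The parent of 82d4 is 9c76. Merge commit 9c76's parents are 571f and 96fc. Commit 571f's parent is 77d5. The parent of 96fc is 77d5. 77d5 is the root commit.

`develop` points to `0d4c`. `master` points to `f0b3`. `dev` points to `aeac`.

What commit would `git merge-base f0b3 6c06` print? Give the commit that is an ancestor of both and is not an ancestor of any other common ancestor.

Ancestors of f0b3: {571f, 77d5, 82d4, 96fc, 9c76, aeac, f0b3}.
Ancestors of 6c06: {571f, 6c06, 77d5, 82d4, 96fc, 9c76, b323}.
Common ancestors: {571f, 77d5, 82d4, 96fc, 9c76}.
Among these, 82d4 is not an ancestor of any other common ancestor — it is the merge base.

82d4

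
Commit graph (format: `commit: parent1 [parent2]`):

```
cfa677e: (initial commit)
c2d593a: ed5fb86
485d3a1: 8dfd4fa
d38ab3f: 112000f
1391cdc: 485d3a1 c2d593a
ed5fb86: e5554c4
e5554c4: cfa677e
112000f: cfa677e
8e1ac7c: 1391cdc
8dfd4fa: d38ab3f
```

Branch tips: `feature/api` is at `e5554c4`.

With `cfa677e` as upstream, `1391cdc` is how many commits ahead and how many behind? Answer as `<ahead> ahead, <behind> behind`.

Reachable from 1391cdc: {112000f, 1391cdc, 485d3a1, 8dfd4fa, c2d593a, cfa677e, d38ab3f, e5554c4, ed5fb86}.
Reachable from cfa677e: {cfa677e}.
Only in 1391cdc's history (ahead): {112000f, 1391cdc, 485d3a1, 8dfd4fa, c2d593a, d38ab3f, e5554c4, ed5fb86} — 8.
Only in cfa677e's history (behind): {} — 0.

8 ahead, 0 behind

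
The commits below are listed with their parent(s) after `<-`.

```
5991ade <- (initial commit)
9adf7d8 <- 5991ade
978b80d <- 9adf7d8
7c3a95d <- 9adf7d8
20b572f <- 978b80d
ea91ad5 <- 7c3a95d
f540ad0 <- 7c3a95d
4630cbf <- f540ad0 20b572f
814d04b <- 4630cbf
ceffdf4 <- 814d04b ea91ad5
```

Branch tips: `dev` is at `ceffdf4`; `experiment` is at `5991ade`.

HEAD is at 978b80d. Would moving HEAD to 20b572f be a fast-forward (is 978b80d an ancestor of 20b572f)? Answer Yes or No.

A fast-forward from 978b80d to 20b572f is possible iff 978b80d is an ancestor of 20b572f.
Ancestors of 20b572f: {20b572f, 5991ade, 978b80d, 9adf7d8}.
978b80d is among them, so fast-forward is possible.

Yes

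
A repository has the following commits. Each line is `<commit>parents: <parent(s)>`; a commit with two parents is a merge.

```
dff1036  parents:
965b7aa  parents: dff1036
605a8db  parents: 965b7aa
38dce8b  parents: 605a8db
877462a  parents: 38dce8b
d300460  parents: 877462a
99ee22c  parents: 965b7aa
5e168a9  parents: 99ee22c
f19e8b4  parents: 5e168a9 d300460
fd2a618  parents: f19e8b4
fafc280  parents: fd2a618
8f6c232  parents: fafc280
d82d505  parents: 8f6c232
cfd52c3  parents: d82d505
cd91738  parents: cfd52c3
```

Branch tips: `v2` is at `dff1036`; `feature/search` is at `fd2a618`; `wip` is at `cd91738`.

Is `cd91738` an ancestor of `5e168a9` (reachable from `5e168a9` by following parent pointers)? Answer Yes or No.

Ancestors of 5e168a9: {5e168a9, 965b7aa, 99ee22c, dff1036}.
cd91738 is not in that set, so it is not an ancestor of 5e168a9.

No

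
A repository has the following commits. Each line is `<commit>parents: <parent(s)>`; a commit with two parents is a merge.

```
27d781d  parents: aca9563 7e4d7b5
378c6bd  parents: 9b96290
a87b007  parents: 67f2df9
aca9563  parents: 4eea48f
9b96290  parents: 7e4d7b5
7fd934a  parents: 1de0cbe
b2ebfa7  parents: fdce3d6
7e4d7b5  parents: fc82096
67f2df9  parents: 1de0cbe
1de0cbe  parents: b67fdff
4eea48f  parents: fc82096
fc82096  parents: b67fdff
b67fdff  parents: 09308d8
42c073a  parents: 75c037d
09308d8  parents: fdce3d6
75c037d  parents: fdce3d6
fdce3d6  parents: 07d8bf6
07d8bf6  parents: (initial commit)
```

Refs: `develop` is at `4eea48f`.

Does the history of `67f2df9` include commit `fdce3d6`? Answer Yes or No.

Yes

Ancestors of 67f2df9 (commits reachable by following parents): {07d8bf6, 09308d8, 1de0cbe, 67f2df9, b67fdff, fdce3d6}.
fdce3d6 is in that set, so it is an ancestor of 67f2df9.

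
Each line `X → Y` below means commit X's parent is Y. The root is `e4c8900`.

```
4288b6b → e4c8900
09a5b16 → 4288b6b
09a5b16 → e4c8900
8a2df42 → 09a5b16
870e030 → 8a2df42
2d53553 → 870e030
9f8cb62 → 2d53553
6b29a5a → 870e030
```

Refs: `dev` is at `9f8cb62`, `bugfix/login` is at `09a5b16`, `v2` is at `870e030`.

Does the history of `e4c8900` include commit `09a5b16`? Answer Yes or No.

No

Ancestors of e4c8900: {e4c8900}.
09a5b16 is not in that set, so it is not an ancestor of e4c8900.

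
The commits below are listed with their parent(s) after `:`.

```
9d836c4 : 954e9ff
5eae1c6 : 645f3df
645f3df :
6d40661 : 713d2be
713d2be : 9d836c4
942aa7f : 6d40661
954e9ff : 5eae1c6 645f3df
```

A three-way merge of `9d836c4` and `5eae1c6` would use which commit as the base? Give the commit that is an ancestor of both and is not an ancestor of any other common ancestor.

5eae1c6

Ancestors of 9d836c4: {5eae1c6, 645f3df, 954e9ff, 9d836c4}.
Ancestors of 5eae1c6: {5eae1c6, 645f3df}.
Common ancestors: {5eae1c6, 645f3df}.
Among these, 5eae1c6 is not an ancestor of any other common ancestor — it is the merge base.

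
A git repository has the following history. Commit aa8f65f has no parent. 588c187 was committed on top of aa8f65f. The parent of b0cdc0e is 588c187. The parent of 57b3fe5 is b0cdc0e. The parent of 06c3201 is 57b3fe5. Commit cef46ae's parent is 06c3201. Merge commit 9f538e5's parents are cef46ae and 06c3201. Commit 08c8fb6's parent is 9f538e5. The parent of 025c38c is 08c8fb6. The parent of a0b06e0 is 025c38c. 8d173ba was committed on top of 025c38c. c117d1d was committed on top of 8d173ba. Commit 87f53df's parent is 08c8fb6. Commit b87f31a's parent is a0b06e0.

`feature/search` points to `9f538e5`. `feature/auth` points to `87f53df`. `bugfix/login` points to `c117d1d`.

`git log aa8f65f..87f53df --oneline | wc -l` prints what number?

8

Reachable from 87f53df: {06c3201, 08c8fb6, 57b3fe5, 588c187, 87f53df, 9f538e5, aa8f65f, b0cdc0e, cef46ae}.
Reachable from aa8f65f: {aa8f65f}.
In 87f53df's history but not aa8f65f's: {06c3201, 08c8fb6, 57b3fe5, 588c187, 87f53df, 9f538e5, b0cdc0e, cef46ae} — 8 commits.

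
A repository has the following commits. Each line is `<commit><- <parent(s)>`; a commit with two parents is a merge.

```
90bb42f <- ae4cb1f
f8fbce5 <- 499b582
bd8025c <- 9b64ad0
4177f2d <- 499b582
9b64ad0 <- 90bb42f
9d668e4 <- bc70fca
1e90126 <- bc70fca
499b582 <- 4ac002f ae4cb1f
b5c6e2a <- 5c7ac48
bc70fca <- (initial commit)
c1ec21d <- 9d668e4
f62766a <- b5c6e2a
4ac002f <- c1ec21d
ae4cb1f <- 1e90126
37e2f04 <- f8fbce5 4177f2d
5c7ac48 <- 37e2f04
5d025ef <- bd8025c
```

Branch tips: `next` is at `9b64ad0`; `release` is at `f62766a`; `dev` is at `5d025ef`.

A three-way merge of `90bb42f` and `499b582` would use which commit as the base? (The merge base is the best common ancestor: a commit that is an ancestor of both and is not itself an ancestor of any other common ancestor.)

Ancestors of 90bb42f: {1e90126, 90bb42f, ae4cb1f, bc70fca}.
Ancestors of 499b582: {1e90126, 499b582, 4ac002f, 9d668e4, ae4cb1f, bc70fca, c1ec21d}.
Common ancestors: {1e90126, ae4cb1f, bc70fca}.
Among these, ae4cb1f is not an ancestor of any other common ancestor — it is the merge base.

ae4cb1f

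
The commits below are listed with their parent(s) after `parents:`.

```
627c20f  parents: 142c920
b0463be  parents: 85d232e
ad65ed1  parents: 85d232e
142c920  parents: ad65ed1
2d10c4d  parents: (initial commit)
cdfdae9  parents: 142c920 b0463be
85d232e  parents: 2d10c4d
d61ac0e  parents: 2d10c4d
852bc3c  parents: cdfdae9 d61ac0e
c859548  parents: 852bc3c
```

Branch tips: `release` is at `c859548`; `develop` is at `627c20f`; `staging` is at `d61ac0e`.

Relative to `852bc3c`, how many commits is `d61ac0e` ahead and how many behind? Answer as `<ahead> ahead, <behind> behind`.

0 ahead, 6 behind

Reachable from d61ac0e: {2d10c4d, d61ac0e}.
Reachable from 852bc3c: {142c920, 2d10c4d, 852bc3c, 85d232e, ad65ed1, b0463be, cdfdae9, d61ac0e}.
Only in d61ac0e's history (ahead): {} — 0.
Only in 852bc3c's history (behind): {142c920, 852bc3c, 85d232e, ad65ed1, b0463be, cdfdae9} — 6.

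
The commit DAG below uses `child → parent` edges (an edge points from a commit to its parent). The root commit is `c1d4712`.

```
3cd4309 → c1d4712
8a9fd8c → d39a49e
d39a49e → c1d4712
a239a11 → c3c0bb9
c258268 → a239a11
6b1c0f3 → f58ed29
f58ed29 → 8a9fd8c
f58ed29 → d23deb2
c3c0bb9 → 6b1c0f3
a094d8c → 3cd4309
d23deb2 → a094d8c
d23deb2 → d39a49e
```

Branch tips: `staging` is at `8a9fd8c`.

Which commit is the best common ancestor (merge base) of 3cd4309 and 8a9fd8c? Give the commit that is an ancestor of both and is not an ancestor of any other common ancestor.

c1d4712

Ancestors of 3cd4309: {3cd4309, c1d4712}.
Ancestors of 8a9fd8c: {8a9fd8c, c1d4712, d39a49e}.
Common ancestors: {c1d4712}.
The only common ancestor is c1d4712, so it is the merge base.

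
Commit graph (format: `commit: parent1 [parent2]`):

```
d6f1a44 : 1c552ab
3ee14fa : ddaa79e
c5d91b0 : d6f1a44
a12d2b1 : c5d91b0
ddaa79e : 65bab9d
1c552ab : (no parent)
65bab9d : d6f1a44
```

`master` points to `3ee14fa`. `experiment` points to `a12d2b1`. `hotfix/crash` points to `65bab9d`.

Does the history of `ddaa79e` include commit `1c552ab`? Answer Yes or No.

Ancestors of ddaa79e (commits reachable by following parents): {1c552ab, 65bab9d, d6f1a44, ddaa79e}.
1c552ab is in that set, so it is an ancestor of ddaa79e.

Yes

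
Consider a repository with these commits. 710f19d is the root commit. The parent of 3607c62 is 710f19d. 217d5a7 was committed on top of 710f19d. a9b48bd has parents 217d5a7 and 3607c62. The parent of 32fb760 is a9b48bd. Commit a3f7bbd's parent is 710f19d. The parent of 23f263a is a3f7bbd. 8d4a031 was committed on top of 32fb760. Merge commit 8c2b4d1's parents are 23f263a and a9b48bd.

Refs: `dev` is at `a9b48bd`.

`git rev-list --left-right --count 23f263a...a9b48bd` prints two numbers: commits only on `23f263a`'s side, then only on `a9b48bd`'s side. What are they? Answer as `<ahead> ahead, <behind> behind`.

Reachable from 23f263a: {23f263a, 710f19d, a3f7bbd}.
Reachable from a9b48bd: {217d5a7, 3607c62, 710f19d, a9b48bd}.
Only in 23f263a's history (ahead): {23f263a, a3f7bbd} — 2.
Only in a9b48bd's history (behind): {217d5a7, 3607c62, a9b48bd} — 3.

2 ahead, 3 behind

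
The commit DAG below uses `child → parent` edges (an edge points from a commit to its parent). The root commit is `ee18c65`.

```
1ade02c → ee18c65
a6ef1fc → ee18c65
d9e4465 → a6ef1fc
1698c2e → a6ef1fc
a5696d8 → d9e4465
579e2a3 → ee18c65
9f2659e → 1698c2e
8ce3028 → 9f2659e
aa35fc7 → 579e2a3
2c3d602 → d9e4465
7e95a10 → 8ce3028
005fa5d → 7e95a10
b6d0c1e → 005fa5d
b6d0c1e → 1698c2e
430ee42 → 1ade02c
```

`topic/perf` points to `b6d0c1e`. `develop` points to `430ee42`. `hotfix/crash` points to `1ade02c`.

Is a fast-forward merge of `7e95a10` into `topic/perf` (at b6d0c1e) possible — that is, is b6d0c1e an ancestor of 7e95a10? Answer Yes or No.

A fast-forward from b6d0c1e to 7e95a10 is possible iff b6d0c1e is an ancestor of 7e95a10.
Ancestors of 7e95a10: {1698c2e, 7e95a10, 8ce3028, 9f2659e, a6ef1fc, ee18c65}.
b6d0c1e is not among them, so fast-forward is not possible.

No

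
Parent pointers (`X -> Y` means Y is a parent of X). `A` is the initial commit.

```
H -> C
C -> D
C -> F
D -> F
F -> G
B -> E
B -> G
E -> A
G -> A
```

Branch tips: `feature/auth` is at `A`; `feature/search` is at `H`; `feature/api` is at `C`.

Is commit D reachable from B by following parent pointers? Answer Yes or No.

No

Ancestors of B: {A, B, E, G}.
D is not in that set, so it is not an ancestor of B.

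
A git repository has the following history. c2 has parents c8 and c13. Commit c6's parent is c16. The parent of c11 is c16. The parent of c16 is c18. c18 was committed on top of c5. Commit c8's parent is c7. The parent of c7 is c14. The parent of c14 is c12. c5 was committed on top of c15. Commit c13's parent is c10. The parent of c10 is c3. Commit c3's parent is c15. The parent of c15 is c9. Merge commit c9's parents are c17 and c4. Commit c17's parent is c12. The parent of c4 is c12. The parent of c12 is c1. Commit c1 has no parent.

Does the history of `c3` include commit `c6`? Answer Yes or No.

Ancestors of c3: {c1, c12, c15, c17, c3, c4, c9}.
c6 is not in that set, so it is not an ancestor of c3.

No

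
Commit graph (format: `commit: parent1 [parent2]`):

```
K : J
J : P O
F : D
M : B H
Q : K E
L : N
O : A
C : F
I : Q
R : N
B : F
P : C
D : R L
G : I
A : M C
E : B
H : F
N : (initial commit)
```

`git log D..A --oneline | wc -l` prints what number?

6

Reachable from A: {A, B, C, D, F, H, L, M, N, R}.
Reachable from D: {D, L, N, R}.
In A's history but not D's: {A, B, C, F, H, M} — 6 commits.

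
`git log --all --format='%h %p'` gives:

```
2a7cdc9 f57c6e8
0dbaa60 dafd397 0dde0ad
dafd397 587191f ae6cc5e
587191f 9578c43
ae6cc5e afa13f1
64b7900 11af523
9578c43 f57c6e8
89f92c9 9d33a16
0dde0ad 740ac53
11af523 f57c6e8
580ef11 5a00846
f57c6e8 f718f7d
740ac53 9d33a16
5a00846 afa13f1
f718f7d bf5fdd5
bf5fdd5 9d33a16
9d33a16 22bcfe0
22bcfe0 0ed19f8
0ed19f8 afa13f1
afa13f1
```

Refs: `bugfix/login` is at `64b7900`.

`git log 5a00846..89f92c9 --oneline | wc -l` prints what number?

4

Reachable from 89f92c9: {0ed19f8, 22bcfe0, 89f92c9, 9d33a16, afa13f1}.
Reachable from 5a00846: {5a00846, afa13f1}.
In 89f92c9's history but not 5a00846's: {0ed19f8, 22bcfe0, 89f92c9, 9d33a16} — 4 commits.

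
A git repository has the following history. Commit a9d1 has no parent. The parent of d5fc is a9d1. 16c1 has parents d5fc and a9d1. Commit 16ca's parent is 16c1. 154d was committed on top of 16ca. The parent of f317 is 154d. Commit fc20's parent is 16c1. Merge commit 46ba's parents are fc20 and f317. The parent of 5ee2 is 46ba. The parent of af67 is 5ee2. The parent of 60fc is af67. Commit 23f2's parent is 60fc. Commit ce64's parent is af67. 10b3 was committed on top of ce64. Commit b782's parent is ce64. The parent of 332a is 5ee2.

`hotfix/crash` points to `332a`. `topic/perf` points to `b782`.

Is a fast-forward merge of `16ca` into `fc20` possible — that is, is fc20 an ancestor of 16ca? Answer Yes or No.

A fast-forward from fc20 to 16ca is possible iff fc20 is an ancestor of 16ca.
Ancestors of 16ca: {16c1, 16ca, a9d1, d5fc}.
fc20 is not among them, so fast-forward is not possible.

No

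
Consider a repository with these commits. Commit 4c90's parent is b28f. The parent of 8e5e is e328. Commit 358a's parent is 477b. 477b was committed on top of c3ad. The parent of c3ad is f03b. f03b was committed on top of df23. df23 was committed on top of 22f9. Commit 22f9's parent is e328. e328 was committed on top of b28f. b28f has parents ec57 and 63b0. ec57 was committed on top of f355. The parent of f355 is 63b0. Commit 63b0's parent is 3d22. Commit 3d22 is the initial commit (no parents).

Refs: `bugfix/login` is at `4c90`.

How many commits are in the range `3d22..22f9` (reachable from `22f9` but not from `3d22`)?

Reachable from 22f9: {22f9, 3d22, 63b0, b28f, e328, ec57, f355}.
Reachable from 3d22: {3d22}.
In 22f9's history but not 3d22's: {22f9, 63b0, b28f, e328, ec57, f355} — 6 commits.

6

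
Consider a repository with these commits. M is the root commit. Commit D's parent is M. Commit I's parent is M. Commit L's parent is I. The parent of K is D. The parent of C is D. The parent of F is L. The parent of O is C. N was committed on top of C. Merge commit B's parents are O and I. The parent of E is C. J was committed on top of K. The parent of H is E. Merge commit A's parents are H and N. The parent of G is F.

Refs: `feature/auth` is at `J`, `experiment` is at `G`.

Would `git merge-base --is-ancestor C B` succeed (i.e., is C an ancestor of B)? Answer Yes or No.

Yes

Ancestors of B (commits reachable by following parents): {B, C, D, I, M, O}.
C is in that set, so it is an ancestor of B.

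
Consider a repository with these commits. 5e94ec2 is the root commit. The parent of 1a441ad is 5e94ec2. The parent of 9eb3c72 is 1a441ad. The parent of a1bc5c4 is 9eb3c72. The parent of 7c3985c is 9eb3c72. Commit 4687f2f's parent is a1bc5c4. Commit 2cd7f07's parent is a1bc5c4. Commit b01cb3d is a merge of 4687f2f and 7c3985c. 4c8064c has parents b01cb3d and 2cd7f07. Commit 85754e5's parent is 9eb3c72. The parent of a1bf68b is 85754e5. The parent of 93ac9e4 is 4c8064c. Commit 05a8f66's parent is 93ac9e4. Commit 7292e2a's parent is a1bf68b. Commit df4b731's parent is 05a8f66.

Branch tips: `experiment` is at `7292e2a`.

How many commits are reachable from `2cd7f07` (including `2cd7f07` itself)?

Walking parent pointers from 2cd7f07: reachable set = {1a441ad, 2cd7f07, 5e94ec2, 9eb3c72, a1bc5c4}.
That is 5 commits.

5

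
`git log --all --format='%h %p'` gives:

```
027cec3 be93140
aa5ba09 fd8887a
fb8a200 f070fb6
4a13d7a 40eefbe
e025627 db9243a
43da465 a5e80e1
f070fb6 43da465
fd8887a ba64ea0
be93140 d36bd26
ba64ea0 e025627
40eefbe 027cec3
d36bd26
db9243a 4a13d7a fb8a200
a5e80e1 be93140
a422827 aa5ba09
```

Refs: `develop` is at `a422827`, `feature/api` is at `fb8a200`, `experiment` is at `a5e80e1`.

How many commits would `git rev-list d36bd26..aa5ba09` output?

Reachable from aa5ba09: {027cec3, 40eefbe, 43da465, 4a13d7a, a5e80e1, aa5ba09, ba64ea0, be93140, d36bd26, db9243a, e025627, f070fb6, fb8a200, fd8887a}.
Reachable from d36bd26: {d36bd26}.
In aa5ba09's history but not d36bd26's: {027cec3, 40eefbe, 43da465, 4a13d7a, a5e80e1, aa5ba09, ba64ea0, be93140, db9243a, e025627, f070fb6, fb8a200, fd8887a} — 13 commits.

13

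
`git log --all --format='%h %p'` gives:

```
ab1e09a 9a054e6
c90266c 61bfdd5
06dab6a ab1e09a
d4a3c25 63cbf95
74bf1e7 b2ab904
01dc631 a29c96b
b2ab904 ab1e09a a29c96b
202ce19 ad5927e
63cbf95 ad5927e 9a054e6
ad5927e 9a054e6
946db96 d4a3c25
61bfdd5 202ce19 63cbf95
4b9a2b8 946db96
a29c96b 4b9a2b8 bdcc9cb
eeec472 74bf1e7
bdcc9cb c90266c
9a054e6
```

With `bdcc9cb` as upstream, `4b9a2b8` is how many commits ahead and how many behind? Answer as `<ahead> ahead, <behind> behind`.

3 ahead, 4 behind

Reachable from 4b9a2b8: {4b9a2b8, 63cbf95, 946db96, 9a054e6, ad5927e, d4a3c25}.
Reachable from bdcc9cb: {202ce19, 61bfdd5, 63cbf95, 9a054e6, ad5927e, bdcc9cb, c90266c}.
Only in 4b9a2b8's history (ahead): {4b9a2b8, 946db96, d4a3c25} — 3.
Only in bdcc9cb's history (behind): {202ce19, 61bfdd5, bdcc9cb, c90266c} — 4.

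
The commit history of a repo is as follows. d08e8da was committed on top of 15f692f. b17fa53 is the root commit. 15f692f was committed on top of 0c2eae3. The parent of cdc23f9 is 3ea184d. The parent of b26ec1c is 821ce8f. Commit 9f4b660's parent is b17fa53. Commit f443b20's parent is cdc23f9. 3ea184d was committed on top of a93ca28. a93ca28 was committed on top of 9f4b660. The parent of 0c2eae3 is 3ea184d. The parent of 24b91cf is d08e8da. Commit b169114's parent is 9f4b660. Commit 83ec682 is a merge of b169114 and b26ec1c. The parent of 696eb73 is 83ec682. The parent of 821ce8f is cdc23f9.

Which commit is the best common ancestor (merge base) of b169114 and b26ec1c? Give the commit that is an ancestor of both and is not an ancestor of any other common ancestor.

9f4b660

Ancestors of b169114: {9f4b660, b169114, b17fa53}.
Ancestors of b26ec1c: {3ea184d, 821ce8f, 9f4b660, a93ca28, b17fa53, b26ec1c, cdc23f9}.
Common ancestors: {9f4b660, b17fa53}.
Among these, 9f4b660 is not an ancestor of any other common ancestor — it is the merge base.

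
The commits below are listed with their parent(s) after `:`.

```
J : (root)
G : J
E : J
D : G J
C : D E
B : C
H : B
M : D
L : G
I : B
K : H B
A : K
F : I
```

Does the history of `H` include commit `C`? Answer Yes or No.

Yes

Ancestors of H (commits reachable by following parents): {B, C, D, E, G, H, J}.
C is in that set, so it is an ancestor of H.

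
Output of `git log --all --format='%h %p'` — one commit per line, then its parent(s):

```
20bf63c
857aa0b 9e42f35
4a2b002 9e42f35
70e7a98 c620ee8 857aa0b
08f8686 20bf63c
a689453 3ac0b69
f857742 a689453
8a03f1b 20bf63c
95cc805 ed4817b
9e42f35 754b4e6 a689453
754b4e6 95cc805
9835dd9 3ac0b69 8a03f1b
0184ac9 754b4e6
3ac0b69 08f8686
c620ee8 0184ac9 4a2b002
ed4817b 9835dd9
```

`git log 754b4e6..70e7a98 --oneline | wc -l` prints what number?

7

Reachable from 70e7a98: {0184ac9, 08f8686, 20bf63c, 3ac0b69, 4a2b002, 70e7a98, 754b4e6, 857aa0b, 8a03f1b, 95cc805, 9835dd9, 9e42f35, a689453, c620ee8, ed4817b}.
Reachable from 754b4e6: {08f8686, 20bf63c, 3ac0b69, 754b4e6, 8a03f1b, 95cc805, 9835dd9, ed4817b}.
In 70e7a98's history but not 754b4e6's: {0184ac9, 4a2b002, 70e7a98, 857aa0b, 9e42f35, a689453, c620ee8} — 7 commits.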